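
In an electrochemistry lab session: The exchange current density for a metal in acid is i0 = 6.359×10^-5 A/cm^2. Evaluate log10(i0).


i0 = 6.359×10^-5 A/cm^2
log10(i0) = -4.197

-4.197


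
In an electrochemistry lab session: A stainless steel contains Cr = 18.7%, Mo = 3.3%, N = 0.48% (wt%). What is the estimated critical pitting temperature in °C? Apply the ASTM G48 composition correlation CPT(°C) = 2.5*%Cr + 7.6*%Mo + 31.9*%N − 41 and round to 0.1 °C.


Apply the ASTM G48 empirical CPT estimate: CPT(°C) = 2.5*%Cr + 7.6*%Mo + 31.9*%N − 41
2.5*18.7 = 46.75; 7.6*3.3 = 25.08; 31.9*0.48 = 15.312
CPT = 46.75 + 25.08 + 15.312 − 41 = 46.142 °C
Rounded to 0.1 °C: CPT ≈ 46.1 °C

46.1 °C


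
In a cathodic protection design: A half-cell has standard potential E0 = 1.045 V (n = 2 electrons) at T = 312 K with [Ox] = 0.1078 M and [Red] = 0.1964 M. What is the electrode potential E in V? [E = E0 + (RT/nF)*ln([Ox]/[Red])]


Apply the Nernst equation: E = E0 + (RT/nF)*ln([Ox]/[Red])
Step 1: RT/nF = 8.314*312/(2*96485) = 0.01344234 V
Step 2: [Ox]/[Red] = 0.1078/0.1964 = 0.54888
Step 3: ln(0.54888) = -0.599875
Step 4: correction = 0.01344234 * -0.599875 = -0.008 V
E = 1.045 + -0.008 = 1.037 V

1.037 V


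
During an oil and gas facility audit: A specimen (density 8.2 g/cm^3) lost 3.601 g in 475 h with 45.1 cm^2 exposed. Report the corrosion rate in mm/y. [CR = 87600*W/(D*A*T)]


Apply the mm/y weight-loss relation: CR = 87600 * W / (D * A * T)
Numerator: 87600 * 3.601 = 315447.6
Denominator: 8.2 * 45.1 * 475 = 175664.5
CR = 315447.6 / 175664.5 = 1.79574 mm/y

1.79574 mm/y


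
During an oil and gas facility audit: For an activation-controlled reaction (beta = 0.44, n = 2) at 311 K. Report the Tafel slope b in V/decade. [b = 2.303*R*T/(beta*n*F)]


Apply the Tafel slope relation: b = 2.303*R*T/(beta*n*F)
Numerator: 2.303 * 8.314 * 311 = 5954.76
Denominator: 0.44 * 2 * 96485 = 84906.8
b = 5954.76 / 84906.8 = 0.07 V/decade

0.07 V/decade


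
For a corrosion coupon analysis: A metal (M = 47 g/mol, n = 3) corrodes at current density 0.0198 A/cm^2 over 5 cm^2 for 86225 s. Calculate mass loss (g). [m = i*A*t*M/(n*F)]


Apply Faraday's law: m = i*A*t*M / (n*F)
Total charge passed Q = i*A*t = 0.0198*5*86225 = 8536.275 C
m = Q*M/(n*F) = 8536.275*47/(3*96485) = 1.38607 g

1.38607 g


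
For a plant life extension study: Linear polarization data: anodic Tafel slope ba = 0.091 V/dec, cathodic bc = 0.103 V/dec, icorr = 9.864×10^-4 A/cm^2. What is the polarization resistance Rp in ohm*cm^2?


Apply the Stern-Geary equation: Rp = ba*bc / (2.303*icorr*(ba+bc))
ba*bc = 0.091*0.103 = 0.009373
ba+bc = 0.194; 2.303*icorr*(ba+bc) = 2.303*9.864×10^-4*0.194 = 4.4070576×10^-4
Rp = 0.009373 / 4.4070576×10^-4 = 21.3 ohm*cm^2

21.3 ohm*cm^2


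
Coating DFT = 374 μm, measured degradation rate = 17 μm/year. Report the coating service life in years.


Service life = thickness / degradation rate
Life = 374 / 17 = 22.0 years

22.0 years


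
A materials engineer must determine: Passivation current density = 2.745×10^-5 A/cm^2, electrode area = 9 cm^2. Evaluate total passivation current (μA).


I = i_pass * A, then convert A → μA (×10^6)
I = 2.745×10^-5 * 9 * 10^6 = 247.05 μA

247.05 μA


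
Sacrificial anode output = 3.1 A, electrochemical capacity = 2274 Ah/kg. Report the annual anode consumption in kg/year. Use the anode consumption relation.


Annual consumption = current * hours per year / capacity
Rate = 3.1 * 8760 / 2274 = 11.9 kg/year

11.9 kg/year


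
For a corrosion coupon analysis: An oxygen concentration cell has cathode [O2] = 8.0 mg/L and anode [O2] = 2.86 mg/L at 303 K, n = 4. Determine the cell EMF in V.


Apply the Nernst concentration-cell relation: E = (RT/nF)*ln(C_cathode/C_anode)
RT/nF = 8.314*303/(4*96485) = 0.00652729 V
ln(8.0/2.86) = 1.02862
E = 0.00652729 * 1.02862 = 0.00671 V

0.00671 V


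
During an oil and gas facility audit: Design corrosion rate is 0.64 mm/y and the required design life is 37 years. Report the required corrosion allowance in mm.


Corrosion allowance = CR × design life
CA = 0.64 * 37 = 23.68 mm

23.68 mm


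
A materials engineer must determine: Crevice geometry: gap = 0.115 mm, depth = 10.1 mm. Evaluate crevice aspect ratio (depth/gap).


Aspect ratio = depth / gap
Ratio = 10.1 / 0.115 = 87.8

87.8


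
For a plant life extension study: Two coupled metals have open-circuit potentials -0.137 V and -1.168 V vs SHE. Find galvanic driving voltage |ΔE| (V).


Driving voltage is the absolute potential difference.
|ΔE| = |-0.137 − (-1.168)| = 1.031 V

1.031 V


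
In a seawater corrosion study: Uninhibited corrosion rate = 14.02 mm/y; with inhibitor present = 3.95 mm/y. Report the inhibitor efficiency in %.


Apply the inhibitor-efficiency definition: IE = (CR_blank − CR_inh)/CR_blank × 100
IE = (14.02 − 3.95) / 14.02 × 100
IE = 10.07 / 14.02 × 100 = 71.8 %

71.8 %


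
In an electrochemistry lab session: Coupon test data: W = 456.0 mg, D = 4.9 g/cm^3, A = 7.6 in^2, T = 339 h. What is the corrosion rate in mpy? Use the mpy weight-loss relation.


Apply the mpy weight-loss relation: CR = 534 * W / (D * A * T)
Numerator: 534 * 456.0 = 243504.0
Denominator: 4.9 * 7.6 * 339 = 12624.36
CR = 243504.0 / 12624.36 = 19.2884 mpy

19.2884 mpy


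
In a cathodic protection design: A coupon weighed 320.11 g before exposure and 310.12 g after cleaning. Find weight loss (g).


Weight loss = initial − final
WL = 320.11 − 310.12 = 9.99 g

9.99 g


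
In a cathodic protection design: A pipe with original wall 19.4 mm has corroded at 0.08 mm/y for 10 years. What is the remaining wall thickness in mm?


Remaining wall = original − CR × time
t = 19.4 − 0.08*10 = 19.4 − 0.8 = 18.6 mm

18.6 mm


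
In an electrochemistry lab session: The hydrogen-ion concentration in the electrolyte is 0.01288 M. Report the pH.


pH = −log10[H+]
pH = −log10(0.01288) = 1.89

1.89


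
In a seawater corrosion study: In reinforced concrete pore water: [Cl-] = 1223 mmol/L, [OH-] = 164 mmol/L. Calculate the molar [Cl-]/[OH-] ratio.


Threshold parameter = [Cl-] / [OH-] (molar basis; both in mmol/L, so units cancel)
Ratio = 1223 / 164 = 7.46

7.46


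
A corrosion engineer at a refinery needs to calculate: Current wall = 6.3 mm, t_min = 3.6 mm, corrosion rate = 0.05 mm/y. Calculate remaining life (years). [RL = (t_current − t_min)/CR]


Apply the remaining-life relation: RL = (t_current − t_min) / CR
RL = (6.3 − 3.6) / 0.05 = 2.7 / 0.05 = 54.0 years

54.0 years


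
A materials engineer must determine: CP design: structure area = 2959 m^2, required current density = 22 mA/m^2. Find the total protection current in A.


I = area * current density, then convert mA → A (÷1000)
I = 2959 * 22 / 1000 = 65.1 A

65.1 A


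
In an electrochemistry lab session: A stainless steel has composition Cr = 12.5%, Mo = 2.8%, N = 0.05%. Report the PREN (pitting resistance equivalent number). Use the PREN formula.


Apply the PREN formula: PREN = Cr + 3.3*Mo + 16*N
PREN = 12.5 + 3.3*2.8 + 16*0.05
PREN = 12.5 + 9.24 + 0.8 = 22.54

22.54


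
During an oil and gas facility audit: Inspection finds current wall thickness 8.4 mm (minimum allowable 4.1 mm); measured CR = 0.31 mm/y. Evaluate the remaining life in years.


Apply the remaining-life relation: RL = (t_current − t_min) / CR
RL = (8.4 − 4.1) / 0.31 = 4.3 / 0.31 = 13.9 years

13.9 years


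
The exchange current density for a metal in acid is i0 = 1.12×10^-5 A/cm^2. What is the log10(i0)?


i0 = 1.12×10^-5 A/cm^2
log10(i0) = -4.951

-4.951


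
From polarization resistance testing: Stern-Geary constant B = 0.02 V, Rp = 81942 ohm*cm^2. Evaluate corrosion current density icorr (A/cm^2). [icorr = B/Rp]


Apply the Stern-Geary relation: icorr = B / Rp
icorr = 0.02 / 81942 = 2.441×10^-7 A/cm^2

2.441×10^-7 A/cm^2


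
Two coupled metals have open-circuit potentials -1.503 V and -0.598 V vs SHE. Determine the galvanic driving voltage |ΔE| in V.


Driving voltage is the absolute potential difference.
|ΔE| = |-1.503 − (-0.598)| = 0.905 V

0.905 V


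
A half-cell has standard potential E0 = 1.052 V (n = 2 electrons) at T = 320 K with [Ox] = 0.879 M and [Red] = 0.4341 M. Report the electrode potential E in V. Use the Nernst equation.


Apply the Nernst equation: E = E0 + (RT/nF)*ln([Ox]/[Red])
Step 1: RT/nF = 8.314*320/(2*96485) = 0.01378701 V
Step 2: [Ox]/[Red] = 0.879/0.4341 = 2.024879
Step 3: ln(2.024879) = 0.70551
Step 4: correction = 0.01378701 * 0.70551 = 0.01 V
E = 1.052 + 0.01 = 1.062 V

1.062 V


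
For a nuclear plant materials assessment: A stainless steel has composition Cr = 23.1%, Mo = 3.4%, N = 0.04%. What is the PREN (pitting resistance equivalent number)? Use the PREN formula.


Apply the PREN formula: PREN = Cr + 3.3*Mo + 16*N
PREN = 23.1 + 3.3*3.4 + 16*0.04
PREN = 23.1 + 11.22 + 0.64 = 34.96

34.96


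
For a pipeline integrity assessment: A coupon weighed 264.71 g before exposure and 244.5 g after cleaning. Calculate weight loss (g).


Weight loss = initial − final
WL = 264.71 − 244.5 = 20.21 g

20.21 g


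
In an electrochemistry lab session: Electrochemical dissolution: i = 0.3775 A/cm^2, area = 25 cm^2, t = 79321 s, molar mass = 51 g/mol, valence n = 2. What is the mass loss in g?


Apply Faraday's law: m = i*A*t*M / (n*F)
Total charge passed Q = i*A*t = 0.3775*25*79321 = 748591.9375 C
m = Q*M/(n*F) = 748591.9375*51/(2*96485) = 197.8452 g

197.8452 g


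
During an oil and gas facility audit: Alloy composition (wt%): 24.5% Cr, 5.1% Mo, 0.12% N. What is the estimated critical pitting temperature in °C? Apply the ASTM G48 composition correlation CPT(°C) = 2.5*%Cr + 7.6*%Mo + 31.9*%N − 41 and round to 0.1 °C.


Apply the ASTM G48 empirical CPT estimate: CPT(°C) = 2.5*%Cr + 7.6*%Mo + 31.9*%N − 41
2.5*24.5 = 61.25; 7.6*5.1 = 38.76; 31.9*0.12 = 3.828
CPT = 61.25 + 38.76 + 3.828 − 41 = 62.838 °C
Rounded to 0.1 °C: CPT ≈ 62.8 °C

62.8 °C


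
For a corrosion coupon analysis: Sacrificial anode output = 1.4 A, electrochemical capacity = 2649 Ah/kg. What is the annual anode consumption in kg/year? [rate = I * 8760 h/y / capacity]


Annual consumption = current * hours per year / capacity
Rate = 1.4 * 8760 / 2649 = 4.6 kg/year

4.6 kg/year


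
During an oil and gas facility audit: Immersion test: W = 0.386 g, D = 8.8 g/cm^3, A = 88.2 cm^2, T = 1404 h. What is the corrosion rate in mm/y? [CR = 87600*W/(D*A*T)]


Apply the mm/y weight-loss relation: CR = 87600 * W / (D * A * T)
Numerator: 87600 * 0.386 = 33813.6
Denominator: 8.8 * 88.2 * 1404 = 1089728.64
CR = 33813.6 / 1089728.64 = 0.031 mm/y

0.031 mm/y


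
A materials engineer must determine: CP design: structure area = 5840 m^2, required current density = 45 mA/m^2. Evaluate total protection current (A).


I = area * current density, then convert mA → A (÷1000)
I = 5840 * 45 / 1000 = 262.8 A

262.8 A


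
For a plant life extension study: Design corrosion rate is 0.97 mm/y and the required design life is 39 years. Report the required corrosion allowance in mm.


Corrosion allowance = CR × design life
CA = 0.97 * 39 = 37.83 mm

37.83 mm


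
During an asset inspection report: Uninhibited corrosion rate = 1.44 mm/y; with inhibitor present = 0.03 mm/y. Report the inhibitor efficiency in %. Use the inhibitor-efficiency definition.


Apply the inhibitor-efficiency definition: IE = (CR_blank − CR_inh)/CR_blank × 100
IE = (1.44 − 0.03) / 1.44 × 100
IE = 1.41 / 1.44 × 100 = 97.9 %

97.9 %


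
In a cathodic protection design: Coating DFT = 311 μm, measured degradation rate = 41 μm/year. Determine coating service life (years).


Service life = thickness / degradation rate
Life = 311 / 41 = 7.6 years

7.6 years


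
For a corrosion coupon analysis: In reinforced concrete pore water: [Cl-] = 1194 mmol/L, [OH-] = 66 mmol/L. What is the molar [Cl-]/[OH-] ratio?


Threshold parameter = [Cl-] / [OH-] (molar basis; both in mmol/L, so units cancel)
Ratio = 1194 / 66 = 18.09

18.09


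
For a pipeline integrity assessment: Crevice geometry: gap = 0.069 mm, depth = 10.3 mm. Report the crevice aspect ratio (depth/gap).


Aspect ratio = depth / gap
Ratio = 10.3 / 0.069 = 149.3

149.3


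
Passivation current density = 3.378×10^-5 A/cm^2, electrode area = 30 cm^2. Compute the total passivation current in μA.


I = i_pass * A, then convert A → μA (×10^6)
I = 3.378×10^-5 * 30 * 10^6 = 1013.4 μA

1013.4 μA


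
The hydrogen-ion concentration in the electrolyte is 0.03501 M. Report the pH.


pH = −log10[H+]
pH = −log10(0.03501) = 1.46

1.46


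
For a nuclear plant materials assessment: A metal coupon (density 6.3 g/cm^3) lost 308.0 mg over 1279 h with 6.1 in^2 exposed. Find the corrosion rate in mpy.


Apply the mpy weight-loss relation: CR = 534 * W / (D * A * T)
Numerator: 534 * 308.0 = 164472.0
Denominator: 6.3 * 6.1 * 1279 = 49151.97
CR = 164472.0 / 49151.97 = 3.346 mpy

3.346 mpy


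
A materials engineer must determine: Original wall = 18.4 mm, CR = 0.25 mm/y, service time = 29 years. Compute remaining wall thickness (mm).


Remaining wall = original − CR × time
t = 18.4 − 0.25*29 = 18.4 − 7.25 = 11.15 mm

11.15 mm


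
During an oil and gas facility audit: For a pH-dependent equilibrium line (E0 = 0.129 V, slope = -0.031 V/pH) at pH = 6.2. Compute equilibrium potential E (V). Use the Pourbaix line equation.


Apply the Pourbaix line equation: E = E0 + slope*pH
E = 0.129 + (-0.031)*6.2 = 0.129 + (-0.1922) = -0.0632 V
Rounded to 3 decimal places: E = -0.063 V

-0.063 V


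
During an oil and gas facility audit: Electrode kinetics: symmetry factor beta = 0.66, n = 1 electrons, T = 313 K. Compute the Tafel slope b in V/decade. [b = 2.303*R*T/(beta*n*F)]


Apply the Tafel slope relation: b = 2.303*R*T/(beta*n*F)
Numerator: 2.303 * 8.314 * 313 = 5993.06
Denominator: 0.66 * 1 * 96485 = 63680.1
b = 5993.06 / 63680.1 = 0.0941 V/decade

0.0941 V/decade


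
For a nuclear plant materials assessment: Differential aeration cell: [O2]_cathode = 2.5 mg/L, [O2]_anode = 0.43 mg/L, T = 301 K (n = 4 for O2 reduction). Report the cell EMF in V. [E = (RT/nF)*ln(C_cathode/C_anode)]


Apply the Nernst concentration-cell relation: E = (RT/nF)*ln(C_cathode/C_anode)
RT/nF = 8.314*301/(4*96485) = 0.0064842 V
ln(2.5/0.43) = 1.76026
E = 0.0064842 * 1.76026 = 0.01141 V

0.01141 V


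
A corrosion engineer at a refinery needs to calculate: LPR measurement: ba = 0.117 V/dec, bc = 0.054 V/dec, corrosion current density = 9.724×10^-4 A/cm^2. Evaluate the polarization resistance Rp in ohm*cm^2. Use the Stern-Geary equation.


Apply the Stern-Geary equation: Rp = ba*bc / (2.303*icorr*(ba+bc))
ba*bc = 0.117*0.054 = 0.006318
ba+bc = 0.171; 2.303*icorr*(ba+bc) = 2.303*9.724×10^-4*0.171 = 3.8294376×10^-4
Rp = 0.006318 / 3.8294376×10^-4 = 16.5 ohm*cm^2

16.5 ohm*cm^2


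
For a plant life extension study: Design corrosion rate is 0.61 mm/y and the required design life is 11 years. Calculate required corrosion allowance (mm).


Corrosion allowance = CR × design life
CA = 0.61 * 11 = 6.71 mm

6.71 mm


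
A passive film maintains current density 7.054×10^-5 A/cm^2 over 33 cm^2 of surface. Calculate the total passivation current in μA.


I = i_pass * A, then convert A → μA (×10^6)
I = 7.054×10^-5 * 33 * 10^6 = 2327.82 μA

2327.82 μA


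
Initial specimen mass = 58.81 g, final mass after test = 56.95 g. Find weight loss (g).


Weight loss = initial − final
WL = 58.81 − 56.95 = 1.86 g

1.86 g


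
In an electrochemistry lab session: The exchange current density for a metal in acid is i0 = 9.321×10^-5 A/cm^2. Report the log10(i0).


i0 = 9.321×10^-5 A/cm^2
log10(i0) = -4.031

-4.031


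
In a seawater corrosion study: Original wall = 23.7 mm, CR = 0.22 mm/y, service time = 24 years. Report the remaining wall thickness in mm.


Remaining wall = original − CR × time
t = 23.7 − 0.22*24 = 23.7 − 5.28 = 18.42 mm

18.42 mm


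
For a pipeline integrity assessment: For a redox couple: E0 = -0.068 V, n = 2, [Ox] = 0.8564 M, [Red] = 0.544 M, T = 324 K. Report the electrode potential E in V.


Apply the Nernst equation: E = E0 + (RT/nF)*ln([Ox]/[Red])
Step 1: RT/nF = 8.314*324/(2*96485) = 0.01395935 V
Step 2: [Ox]/[Red] = 0.8564/0.544 = 1.574265
Step 3: ln(1.574265) = 0.453788
Step 4: correction = 0.01395935 * 0.453788 = 0.006 V
E = -0.068 + 0.006 = -0.062 V

-0.062 V


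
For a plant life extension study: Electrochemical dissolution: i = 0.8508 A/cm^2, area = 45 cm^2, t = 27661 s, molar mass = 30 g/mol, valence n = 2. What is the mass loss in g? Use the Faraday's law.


Apply Faraday's law: m = i*A*t*M / (n*F)
Total charge passed Q = i*A*t = 0.8508*45*27661 = 1059029.046 C
m = Q*M/(n*F) = 1059029.046*30/(2*96485) = 164.64151 g

164.64151 g


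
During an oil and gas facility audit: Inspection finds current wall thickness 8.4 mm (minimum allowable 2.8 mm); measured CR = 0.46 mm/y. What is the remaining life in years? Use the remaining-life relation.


Apply the remaining-life relation: RL = (t_current − t_min) / CR
RL = (8.4 − 2.8) / 0.46 = 5.6 / 0.46 = 12.2 years

12.2 years


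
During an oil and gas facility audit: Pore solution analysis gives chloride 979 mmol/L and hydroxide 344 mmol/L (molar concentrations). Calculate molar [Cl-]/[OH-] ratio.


Threshold parameter = [Cl-] / [OH-] (molar basis; both in mmol/L, so units cancel)
Ratio = 979 / 344 = 2.85

2.85


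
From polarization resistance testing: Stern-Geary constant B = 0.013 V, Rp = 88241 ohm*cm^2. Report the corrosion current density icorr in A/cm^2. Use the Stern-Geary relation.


Apply the Stern-Geary relation: icorr = B / Rp
icorr = 0.013 / 88241 = 1.473×10^-7 A/cm^2

1.473×10^-7 A/cm^2


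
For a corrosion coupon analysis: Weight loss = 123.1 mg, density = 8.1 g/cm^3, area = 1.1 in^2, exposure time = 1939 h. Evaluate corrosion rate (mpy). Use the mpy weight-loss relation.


Apply the mpy weight-loss relation: CR = 534 * W / (D * A * T)
Numerator: 534 * 123.1 = 65735.4
Denominator: 8.1 * 1.1 * 1939 = 17276.49
CR = 65735.4 / 17276.49 = 3.805 mpy

3.805 mpy


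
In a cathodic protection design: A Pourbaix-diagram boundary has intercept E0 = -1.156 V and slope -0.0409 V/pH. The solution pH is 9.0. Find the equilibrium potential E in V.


Apply the Pourbaix line equation: E = E0 + slope*pH
E = -1.156 + (-0.0409)*9.0 = -1.156 + (-0.3681) = -1.5241 V
Rounded to 3 decimal places: E = -1.524 V

-1.524 V


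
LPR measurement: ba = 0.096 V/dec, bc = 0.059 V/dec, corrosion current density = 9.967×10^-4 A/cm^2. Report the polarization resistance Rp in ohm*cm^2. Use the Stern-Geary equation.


Apply the Stern-Geary equation: Rp = ba*bc / (2.303*icorr*(ba+bc))
ba*bc = 0.096*0.059 = 0.005664
ba+bc = 0.155; 2.303*icorr*(ba+bc) = 2.303*9.967×10^-4*0.155 = 3.5578702×10^-4
Rp = 0.005664 / 3.5578702×10^-4 = 15.9 ohm*cm^2

15.9 ohm*cm^2


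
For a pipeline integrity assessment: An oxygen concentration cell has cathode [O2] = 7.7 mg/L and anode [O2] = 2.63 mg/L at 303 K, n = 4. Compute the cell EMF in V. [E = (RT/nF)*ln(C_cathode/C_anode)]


Apply the Nernst concentration-cell relation: E = (RT/nF)*ln(C_cathode/C_anode)
RT/nF = 8.314*303/(4*96485) = 0.00652729 V
ln(7.7/2.63) = 1.07424
E = 0.00652729 * 1.07424 = 0.00701 V

0.00701 V


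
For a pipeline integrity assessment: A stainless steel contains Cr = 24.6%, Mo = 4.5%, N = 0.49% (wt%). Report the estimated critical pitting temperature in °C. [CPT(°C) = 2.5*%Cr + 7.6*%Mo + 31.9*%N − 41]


Apply the ASTM G48 empirical CPT estimate: CPT(°C) = 2.5*%Cr + 7.6*%Mo + 31.9*%N − 41
2.5*24.6 = 61.5; 7.6*4.5 = 34.2; 31.9*0.49 = 15.631
CPT = 61.5 + 34.2 + 15.631 − 41 = 70.331 °C
Rounded to 0.1 °C: CPT ≈ 70.3 °C

70.3 °C


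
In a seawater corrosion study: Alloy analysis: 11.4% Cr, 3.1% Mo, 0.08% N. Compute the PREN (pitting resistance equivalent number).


Apply the PREN formula: PREN = Cr + 3.3*Mo + 16*N
PREN = 11.4 + 3.3*3.1 + 16*0.08
PREN = 11.4 + 10.23 + 1.28 = 22.91

22.91


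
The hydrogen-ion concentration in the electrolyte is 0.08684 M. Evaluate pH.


pH = −log10[H+]
pH = −log10(0.08684) = 1.06

1.06


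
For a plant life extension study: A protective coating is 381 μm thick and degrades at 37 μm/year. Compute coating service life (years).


Service life = thickness / degradation rate
Life = 381 / 37 = 10.3 years

10.3 years


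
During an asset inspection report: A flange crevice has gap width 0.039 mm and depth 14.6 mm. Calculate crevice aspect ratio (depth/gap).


Aspect ratio = depth / gap
Ratio = 14.6 / 0.039 = 374.4

374.4


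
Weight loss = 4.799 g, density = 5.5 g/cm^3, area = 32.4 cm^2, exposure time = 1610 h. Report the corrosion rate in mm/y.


Apply the mm/y weight-loss relation: CR = 87600 * W / (D * A * T)
Numerator: 87600 * 4.799 = 420392.4
Denominator: 5.5 * 32.4 * 1610 = 286902.0
CR = 420392.4 / 286902.0 = 1.4653 mm/y

1.4653 mm/y


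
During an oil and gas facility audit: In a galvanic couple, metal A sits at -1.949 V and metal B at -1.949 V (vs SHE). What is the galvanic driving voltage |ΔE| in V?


Driving voltage is the absolute potential difference.
|ΔE| = |-1.949 − (-1.949)| = 0.0 V

0.0 V


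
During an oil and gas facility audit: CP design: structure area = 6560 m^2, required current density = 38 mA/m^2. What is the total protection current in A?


I = area * current density, then convert mA → A (÷1000)
I = 6560 * 38 / 1000 = 249.28 A

249.28 A


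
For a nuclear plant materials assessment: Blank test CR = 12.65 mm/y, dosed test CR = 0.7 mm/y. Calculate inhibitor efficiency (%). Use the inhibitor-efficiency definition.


Apply the inhibitor-efficiency definition: IE = (CR_blank − CR_inh)/CR_blank × 100
IE = (12.65 − 0.7) / 12.65 × 100
IE = 11.95 / 12.65 × 100 = 94.5 %

94.5 %


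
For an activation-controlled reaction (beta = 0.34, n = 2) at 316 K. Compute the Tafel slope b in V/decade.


Apply the Tafel slope relation: b = 2.303*R*T/(beta*n*F)
Numerator: 2.303 * 8.314 * 316 = 6050.5
Denominator: 0.34 * 2 * 96485 = 65609.8
b = 6050.5 / 65609.8 = 0.0922 V/decade

0.0922 V/decade


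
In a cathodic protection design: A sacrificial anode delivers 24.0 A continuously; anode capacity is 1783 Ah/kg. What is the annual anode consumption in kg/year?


Annual consumption = current * hours per year / capacity
Rate = 24.0 * 8760 / 1783 = 117.9 kg/year

117.9 kg/year


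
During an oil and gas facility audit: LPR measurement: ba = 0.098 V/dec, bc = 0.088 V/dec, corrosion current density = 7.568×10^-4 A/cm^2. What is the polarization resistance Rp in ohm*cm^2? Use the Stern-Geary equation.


Apply the Stern-Geary equation: Rp = ba*bc / (2.303*icorr*(ba+bc))
ba*bc = 0.098*0.088 = 0.008624
ba+bc = 0.186; 2.303*icorr*(ba+bc) = 2.303*7.568×10^-4*0.186 = 3.2418133×10^-4
Rp = 0.008624 / 3.2418133×10^-4 = 26.6 ohm*cm^2

26.6 ohm*cm^2


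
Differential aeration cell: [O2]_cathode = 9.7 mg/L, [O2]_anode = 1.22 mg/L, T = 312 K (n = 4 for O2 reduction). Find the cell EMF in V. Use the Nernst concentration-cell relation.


Apply the Nernst concentration-cell relation: E = (RT/nF)*ln(C_cathode/C_anode)
RT/nF = 8.314*312/(4*96485) = 0.00672117 V
ln(9.7/1.22) = 2.07328
E = 0.00672117 * 2.07328 = 0.01393 V

0.01393 V


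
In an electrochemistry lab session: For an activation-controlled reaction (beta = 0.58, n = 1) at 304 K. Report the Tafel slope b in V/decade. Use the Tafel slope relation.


Apply the Tafel slope relation: b = 2.303*R*T/(beta*n*F)
Numerator: 2.303 * 8.314 * 304 = 5820.73
Denominator: 0.58 * 1 * 96485 = 55961.3
b = 5820.73 / 55961.3 = 0.104 V/decade

0.104 V/decade


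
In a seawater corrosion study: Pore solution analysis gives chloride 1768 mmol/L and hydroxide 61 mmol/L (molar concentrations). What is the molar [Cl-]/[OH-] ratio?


Threshold parameter = [Cl-] / [OH-] (molar basis; both in mmol/L, so units cancel)
Ratio = 1768 / 61 = 28.98

28.98


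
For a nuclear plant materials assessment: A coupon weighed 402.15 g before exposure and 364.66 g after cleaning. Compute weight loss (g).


Weight loss = initial − final
WL = 402.15 − 364.66 = 37.49 g

37.49 g


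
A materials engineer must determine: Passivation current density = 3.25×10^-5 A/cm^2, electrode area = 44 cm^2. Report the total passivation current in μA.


I = i_pass * A, then convert A → μA (×10^6)
I = 3.25×10^-5 * 44 * 10^6 = 1430.0 μA

1430.0 μA


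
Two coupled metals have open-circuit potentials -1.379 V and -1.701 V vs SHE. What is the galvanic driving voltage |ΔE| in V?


Driving voltage is the absolute potential difference.
|ΔE| = |-1.379 − (-1.701)| = 0.322 V

0.322 V


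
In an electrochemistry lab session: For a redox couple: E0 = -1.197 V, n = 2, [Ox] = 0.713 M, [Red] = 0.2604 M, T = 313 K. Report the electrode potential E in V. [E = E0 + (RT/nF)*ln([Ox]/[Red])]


Apply the Nernst equation: E = E0 + (RT/nF)*ln([Ox]/[Red])
Step 1: RT/nF = 8.314*313/(2*96485) = 0.01348542 V
Step 2: [Ox]/[Red] = 0.713/0.2604 = 2.738095
Step 3: ln(2.738095) = 1.007262
Step 4: correction = 0.01348542 * 1.007262 = 0.0136 V
E = -1.197 + 0.0136 = -1.1834 V

-1.1834 V


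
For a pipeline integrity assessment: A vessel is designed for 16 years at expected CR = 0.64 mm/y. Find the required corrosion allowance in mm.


Corrosion allowance = CR × design life
CA = 0.64 * 16 = 10.24 mm

10.24 mm


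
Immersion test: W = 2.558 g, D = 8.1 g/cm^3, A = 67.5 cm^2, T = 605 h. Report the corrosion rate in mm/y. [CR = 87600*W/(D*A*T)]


Apply the mm/y weight-loss relation: CR = 87600 * W / (D * A * T)
Numerator: 87600 * 2.558 = 224080.8
Denominator: 8.1 * 67.5 * 605 = 330783.75
CR = 224080.8 / 330783.75 = 0.677424 mm/y

0.677424 mm/y


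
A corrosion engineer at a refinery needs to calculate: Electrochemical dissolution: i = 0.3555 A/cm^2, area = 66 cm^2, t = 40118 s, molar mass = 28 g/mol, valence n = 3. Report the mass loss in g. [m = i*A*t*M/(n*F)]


Apply Faraday's law: m = i*A*t*M / (n*F)
Total charge passed Q = i*A*t = 0.3555*66*40118 = 941288.634 C
m = Q*M/(n*F) = 941288.634*28/(3*96485) = 91.0542 g

91.0542 g


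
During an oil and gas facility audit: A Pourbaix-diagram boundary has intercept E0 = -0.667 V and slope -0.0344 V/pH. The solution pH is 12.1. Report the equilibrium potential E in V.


Apply the Pourbaix line equation: E = E0 + slope*pH
E = -0.667 + (-0.0344)*12.1 = -0.667 + (-0.41624) = -1.08324 V
Rounded to 3 decimal places: E = -1.083 V

-1.083 V


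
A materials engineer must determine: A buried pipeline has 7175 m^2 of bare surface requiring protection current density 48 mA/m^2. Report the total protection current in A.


I = area * current density, then convert mA → A (÷1000)
I = 7175 * 48 / 1000 = 344.4 A

344.4 A


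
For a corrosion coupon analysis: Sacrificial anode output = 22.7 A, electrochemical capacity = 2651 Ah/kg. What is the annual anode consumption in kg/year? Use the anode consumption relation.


Annual consumption = current * hours per year / capacity
Rate = 22.7 * 8760 / 2651 = 75.0 kg/year

75.0 kg/year


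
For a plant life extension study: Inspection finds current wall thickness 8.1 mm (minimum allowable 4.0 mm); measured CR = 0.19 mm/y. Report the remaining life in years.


Apply the remaining-life relation: RL = (t_current − t_min) / CR
RL = (8.1 − 4.0) / 0.19 = 4.1 / 0.19 = 21.6 years

21.6 years


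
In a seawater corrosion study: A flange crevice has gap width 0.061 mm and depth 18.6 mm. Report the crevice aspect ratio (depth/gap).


Aspect ratio = depth / gap
Ratio = 18.6 / 0.061 = 304.9

304.9


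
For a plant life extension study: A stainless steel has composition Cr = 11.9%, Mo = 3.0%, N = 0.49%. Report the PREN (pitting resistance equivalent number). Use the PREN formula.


Apply the PREN formula: PREN = Cr + 3.3*Mo + 16*N
PREN = 11.9 + 3.3*3.0 + 16*0.49
PREN = 11.9 + 9.9 + 7.84 = 29.64

29.64


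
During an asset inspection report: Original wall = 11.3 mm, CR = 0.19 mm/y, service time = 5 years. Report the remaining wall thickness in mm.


Remaining wall = original − CR × time
t = 11.3 − 0.19*5 = 11.3 − 0.95 = 10.35 mm

10.35 mm


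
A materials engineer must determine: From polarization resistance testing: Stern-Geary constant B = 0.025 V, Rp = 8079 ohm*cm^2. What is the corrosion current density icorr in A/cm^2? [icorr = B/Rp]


Apply the Stern-Geary relation: icorr = B / Rp
icorr = 0.025 / 8079 = 3.094×10^-6 A/cm^2

3.094×10^-6 A/cm^2


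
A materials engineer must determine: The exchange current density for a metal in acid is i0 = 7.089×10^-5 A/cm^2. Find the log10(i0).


i0 = 7.089×10^-5 A/cm^2
log10(i0) = -4.149

-4.149


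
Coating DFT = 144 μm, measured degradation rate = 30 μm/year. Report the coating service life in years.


Service life = thickness / degradation rate
Life = 144 / 30 = 4.8 years

4.8 years


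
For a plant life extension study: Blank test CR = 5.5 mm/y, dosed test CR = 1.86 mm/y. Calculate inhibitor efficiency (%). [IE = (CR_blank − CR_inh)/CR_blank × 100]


Apply the inhibitor-efficiency definition: IE = (CR_blank − CR_inh)/CR_blank × 100
IE = (5.5 − 1.86) / 5.5 × 100
IE = 3.64 / 5.5 × 100 = 66.2 %

66.2 %


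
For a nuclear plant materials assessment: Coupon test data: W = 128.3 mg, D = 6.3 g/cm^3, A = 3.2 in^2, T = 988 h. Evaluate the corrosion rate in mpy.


Apply the mpy weight-loss relation: CR = 534 * W / (D * A * T)
Numerator: 534 * 128.3 = 68512.2
Denominator: 6.3 * 3.2 * 988 = 19918.08
CR = 68512.2 / 19918.08 = 3.44 mpy

3.44 mpy


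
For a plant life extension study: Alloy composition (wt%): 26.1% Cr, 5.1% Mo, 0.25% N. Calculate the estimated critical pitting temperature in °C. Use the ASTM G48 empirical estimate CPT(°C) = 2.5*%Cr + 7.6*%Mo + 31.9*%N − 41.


Apply the ASTM G48 empirical CPT estimate: CPT(°C) = 2.5*%Cr + 7.6*%Mo + 31.9*%N − 41
2.5*26.1 = 65.25; 7.6*5.1 = 38.76; 31.9*0.25 = 7.975
CPT = 65.25 + 38.76 + 7.975 − 41 = 70.985 °C
Rounded to 0.1 °C: CPT ≈ 71.0 °C

71.0 °C


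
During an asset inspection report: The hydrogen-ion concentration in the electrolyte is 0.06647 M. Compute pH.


pH = −log10[H+]
pH = −log10(0.06647) = 1.18

1.18


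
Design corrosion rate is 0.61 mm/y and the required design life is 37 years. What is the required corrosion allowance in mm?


Corrosion allowance = CR × design life
CA = 0.61 * 37 = 22.57 mm

22.57 mm


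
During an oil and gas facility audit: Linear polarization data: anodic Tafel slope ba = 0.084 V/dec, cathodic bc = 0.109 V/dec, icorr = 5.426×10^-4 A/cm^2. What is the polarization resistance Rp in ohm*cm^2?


Apply the Stern-Geary equation: Rp = ba*bc / (2.303*icorr*(ba+bc))
ba*bc = 0.084*0.109 = 0.009156
ba+bc = 0.193; 2.303*icorr*(ba+bc) = 2.303*5.426×10^-4*0.193 = 2.4117431×10^-4
Rp = 0.009156 / 2.4117431×10^-4 = 38.0 ohm*cm^2

38.0 ohm*cm^2


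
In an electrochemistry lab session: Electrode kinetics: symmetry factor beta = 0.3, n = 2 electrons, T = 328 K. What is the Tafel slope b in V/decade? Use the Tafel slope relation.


Apply the Tafel slope relation: b = 2.303*R*T/(beta*n*F)
Numerator: 2.303 * 8.314 * 328 = 6280.26
Denominator: 0.3 * 2 * 96485 = 57891.0
b = 6280.26 / 57891.0 = 0.1085 V/decade

0.1085 V/decade


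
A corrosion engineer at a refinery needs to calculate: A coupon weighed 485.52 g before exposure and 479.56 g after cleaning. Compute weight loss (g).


Weight loss = initial − final
WL = 485.52 − 479.56 = 5.96 g

5.96 g


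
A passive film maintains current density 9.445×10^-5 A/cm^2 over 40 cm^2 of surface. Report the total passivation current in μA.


I = i_pass * A, then convert A → μA (×10^6)
I = 9.445×10^-5 * 40 * 10^6 = 3778.0 μA

3778.0 μA


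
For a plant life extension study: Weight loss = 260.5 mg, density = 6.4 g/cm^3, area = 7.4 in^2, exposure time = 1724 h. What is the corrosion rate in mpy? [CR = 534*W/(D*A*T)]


Apply the mpy weight-loss relation: CR = 534 * W / (D * A * T)
Numerator: 534 * 260.5 = 139107.0
Denominator: 6.4 * 7.4 * 1724 = 81648.64
CR = 139107.0 / 81648.64 = 1.70373 mpy

1.70373 mpy


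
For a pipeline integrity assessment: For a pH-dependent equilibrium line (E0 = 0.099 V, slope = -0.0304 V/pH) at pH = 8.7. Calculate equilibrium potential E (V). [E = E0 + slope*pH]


Apply the Pourbaix line equation: E = E0 + slope*pH
E = 0.099 + (-0.0304)*8.7 = 0.099 + (-0.26448) = -0.16548 V
Rounded to 4 decimal places: E = -0.1655 V

-0.1655 V


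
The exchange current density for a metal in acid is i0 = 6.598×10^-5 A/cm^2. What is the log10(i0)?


i0 = 6.598×10^-5 A/cm^2
log10(i0) = -4.181

-4.181


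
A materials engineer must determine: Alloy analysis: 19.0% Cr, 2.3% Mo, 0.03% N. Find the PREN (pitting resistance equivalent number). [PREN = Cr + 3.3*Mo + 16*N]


Apply the PREN formula: PREN = Cr + 3.3*Mo + 16*N
PREN = 19.0 + 3.3*2.3 + 16*0.03
PREN = 19.0 + 7.59 + 0.48 = 27.07

27.07


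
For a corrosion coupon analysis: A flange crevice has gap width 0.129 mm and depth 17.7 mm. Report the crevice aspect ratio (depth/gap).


Aspect ratio = depth / gap
Ratio = 17.7 / 0.129 = 137.2

137.2


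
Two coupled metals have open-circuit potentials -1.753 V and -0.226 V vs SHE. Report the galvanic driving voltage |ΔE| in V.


Driving voltage is the absolute potential difference.
|ΔE| = |-1.753 − (-0.226)| = 1.527 V

1.527 V


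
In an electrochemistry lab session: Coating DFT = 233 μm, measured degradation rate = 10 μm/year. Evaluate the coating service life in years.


Service life = thickness / degradation rate
Life = 233 / 10 = 23.3 years

23.3 years


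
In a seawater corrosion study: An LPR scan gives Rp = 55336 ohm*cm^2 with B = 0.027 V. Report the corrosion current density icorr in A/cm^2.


Apply the Stern-Geary relation: icorr = B / Rp
icorr = 0.027 / 55336 = 4.879×10^-7 A/cm^2

4.879×10^-7 A/cm^2


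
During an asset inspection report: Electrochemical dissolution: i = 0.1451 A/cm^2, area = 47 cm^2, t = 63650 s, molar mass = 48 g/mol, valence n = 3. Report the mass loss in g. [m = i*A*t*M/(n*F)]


Apply Faraday's law: m = i*A*t*M / (n*F)
Total charge passed Q = i*A*t = 0.1451*47*63650 = 434073.905 C
m = Q*M/(n*F) = 434073.905*48/(3*96485) = 71.982 g

71.982 g


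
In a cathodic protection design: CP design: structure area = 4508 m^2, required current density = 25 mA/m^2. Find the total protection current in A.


I = area * current density, then convert mA → A (÷1000)
I = 4508 * 25 / 1000 = 112.7 A

112.7 A


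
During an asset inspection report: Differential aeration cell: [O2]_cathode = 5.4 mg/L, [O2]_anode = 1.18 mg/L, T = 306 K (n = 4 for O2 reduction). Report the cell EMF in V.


Apply the Nernst concentration-cell relation: E = (RT/nF)*ln(C_cathode/C_anode)
RT/nF = 8.314*306/(4*96485) = 0.00659192 V
ln(5.4/1.18) = 1.52088
E = 0.00659192 * 1.52088 = 0.01003 V

0.01003 V


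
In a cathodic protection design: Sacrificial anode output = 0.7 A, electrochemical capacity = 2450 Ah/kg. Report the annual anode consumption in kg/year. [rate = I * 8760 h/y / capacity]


Annual consumption = current * hours per year / capacity
Rate = 0.7 * 8760 / 2450 = 2.5 kg/year

2.5 kg/year


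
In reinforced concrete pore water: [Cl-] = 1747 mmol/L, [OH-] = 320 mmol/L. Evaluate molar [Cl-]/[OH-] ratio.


Threshold parameter = [Cl-] / [OH-] (molar basis; both in mmol/L, so units cancel)
Ratio = 1747 / 320 = 5.46

5.46


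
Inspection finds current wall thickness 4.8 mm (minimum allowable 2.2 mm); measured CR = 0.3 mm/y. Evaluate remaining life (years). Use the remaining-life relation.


Apply the remaining-life relation: RL = (t_current − t_min) / CR
RL = (4.8 − 2.2) / 0.3 = 2.6 / 0.3 = 8.7 years

8.7 years


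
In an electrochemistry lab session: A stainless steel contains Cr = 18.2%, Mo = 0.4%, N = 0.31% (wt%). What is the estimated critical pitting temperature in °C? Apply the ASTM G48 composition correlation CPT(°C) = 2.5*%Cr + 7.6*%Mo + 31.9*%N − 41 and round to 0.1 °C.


Apply the ASTM G48 empirical CPT estimate: CPT(°C) = 2.5*%Cr + 7.6*%Mo + 31.9*%N − 41
2.5*18.2 = 45.5; 7.6*0.4 = 3.04; 31.9*0.31 = 9.889
CPT = 45.5 + 3.04 + 9.889 − 41 = 17.429 °C
Rounded to 0.1 °C: CPT ≈ 17.4 °C

17.4 °C


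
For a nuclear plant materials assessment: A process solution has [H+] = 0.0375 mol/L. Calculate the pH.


pH = −log10[H+]
pH = −log10(0.0375) = 1.43

1.43


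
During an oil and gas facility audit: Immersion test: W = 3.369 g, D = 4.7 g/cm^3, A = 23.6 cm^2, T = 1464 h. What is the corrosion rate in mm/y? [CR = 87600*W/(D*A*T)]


Apply the mm/y weight-loss relation: CR = 87600 * W / (D * A * T)
Numerator: 87600 * 3.369 = 295124.4
Denominator: 4.7 * 23.6 * 1464 = 162386.88
CR = 295124.4 / 162386.88 = 1.81742 mm/y

1.81742 mm/y


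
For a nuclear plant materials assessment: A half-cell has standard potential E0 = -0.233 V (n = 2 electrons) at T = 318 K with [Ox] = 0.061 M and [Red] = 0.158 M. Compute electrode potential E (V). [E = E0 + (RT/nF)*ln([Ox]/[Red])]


Apply the Nernst equation: E = E0 + (RT/nF)*ln([Ox]/[Red])
Step 1: RT/nF = 8.314*318/(2*96485) = 0.01370084 V
Step 2: [Ox]/[Red] = 0.061/0.158 = 0.386076
Step 3: ln(0.386076) = -0.951721
Step 4: correction = 0.01370084 * -0.951721 = -0.013 V
E = -0.233 + -0.013 = -0.246 V

-0.246 V


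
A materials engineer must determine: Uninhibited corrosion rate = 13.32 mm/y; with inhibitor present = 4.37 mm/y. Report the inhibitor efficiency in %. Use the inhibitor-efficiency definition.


Apply the inhibitor-efficiency definition: IE = (CR_blank − CR_inh)/CR_blank × 100
IE = (13.32 − 4.37) / 13.32 × 100
IE = 8.95 / 13.32 × 100 = 67.2 %

67.2 %


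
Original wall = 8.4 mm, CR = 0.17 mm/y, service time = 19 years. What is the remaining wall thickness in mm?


Remaining wall = original − CR × time
t = 8.4 − 0.17*19 = 8.4 − 3.23 = 5.17 mm

5.17 mm


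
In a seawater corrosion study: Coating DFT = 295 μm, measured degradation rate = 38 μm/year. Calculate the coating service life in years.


Service life = thickness / degradation rate
Life = 295 / 38 = 7.8 years

7.8 years


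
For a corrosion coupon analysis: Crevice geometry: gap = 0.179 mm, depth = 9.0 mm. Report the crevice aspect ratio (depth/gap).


Aspect ratio = depth / gap
Ratio = 9.0 / 0.179 = 50.3

50.3


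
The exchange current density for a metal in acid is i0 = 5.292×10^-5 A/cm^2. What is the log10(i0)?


i0 = 5.292×10^-5 A/cm^2
log10(i0) = -4.276

-4.276


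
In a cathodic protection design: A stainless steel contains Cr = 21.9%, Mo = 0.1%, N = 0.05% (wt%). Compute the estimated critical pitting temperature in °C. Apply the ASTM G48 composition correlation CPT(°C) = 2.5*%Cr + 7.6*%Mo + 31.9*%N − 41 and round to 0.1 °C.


Apply the ASTM G48 empirical CPT estimate: CPT(°C) = 2.5*%Cr + 7.6*%Mo + 31.9*%N − 41
2.5*21.9 = 54.75; 7.6*0.1 = 0.76; 31.9*0.05 = 1.595
CPT = 54.75 + 0.76 + 1.595 − 41 = 16.105 °C
Rounded to 0.1 °C: CPT ≈ 16.1 °C

16.1 °C


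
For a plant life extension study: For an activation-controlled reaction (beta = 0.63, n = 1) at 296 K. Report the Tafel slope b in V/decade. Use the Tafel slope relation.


Apply the Tafel slope relation: b = 2.303*R*T/(beta*n*F)
Numerator: 2.303 * 8.314 * 296 = 5667.55
Denominator: 0.63 * 1 * 96485 = 60785.55
b = 5667.55 / 60785.55 = 0.0932 V/decade

0.0932 V/decade


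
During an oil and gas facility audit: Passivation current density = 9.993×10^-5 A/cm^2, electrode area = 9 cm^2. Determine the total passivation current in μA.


I = i_pass * A, then convert A → μA (×10^6)
I = 9.993×10^-5 * 9 * 10^6 = 899.37 μA

899.37 μA
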